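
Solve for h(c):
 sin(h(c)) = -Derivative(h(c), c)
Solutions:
 h(c) = -acos((-C1 - exp(2*c))/(C1 - exp(2*c))) + 2*pi
 h(c) = acos((-C1 - exp(2*c))/(C1 - exp(2*c)))


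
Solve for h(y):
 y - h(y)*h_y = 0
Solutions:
 h(y) = -sqrt(C1 + y^2)
 h(y) = sqrt(C1 + y^2)


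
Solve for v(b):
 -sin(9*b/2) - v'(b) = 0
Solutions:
 v(b) = C1 + 2*cos(9*b/2)/9


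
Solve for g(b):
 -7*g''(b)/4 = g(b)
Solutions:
 g(b) = C1*sin(2*sqrt(7)*b/7) + C2*cos(2*sqrt(7)*b/7)


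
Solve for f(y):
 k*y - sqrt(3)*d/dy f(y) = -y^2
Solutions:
 f(y) = C1 + sqrt(3)*k*y^2/6 + sqrt(3)*y^3/9


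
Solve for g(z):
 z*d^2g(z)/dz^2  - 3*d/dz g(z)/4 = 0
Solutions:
 g(z) = C1 + C2*z^(7/4)


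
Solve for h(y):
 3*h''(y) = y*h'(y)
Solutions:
 h(y) = C1 + C2*erfi(sqrt(6)*y/6)


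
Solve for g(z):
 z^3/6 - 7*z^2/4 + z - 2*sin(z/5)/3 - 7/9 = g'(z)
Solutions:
 g(z) = C1 + z^4/24 - 7*z^3/12 + z^2/2 - 7*z/9 + 10*cos(z/5)/3


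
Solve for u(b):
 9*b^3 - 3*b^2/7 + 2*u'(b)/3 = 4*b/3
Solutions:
 u(b) = C1 - 27*b^4/8 + 3*b^3/14 + b^2


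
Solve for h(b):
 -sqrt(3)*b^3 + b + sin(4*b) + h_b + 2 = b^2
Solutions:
 h(b) = C1 + sqrt(3)*b^4/4 + b^3/3 - b^2/2 - 2*b + cos(4*b)/4


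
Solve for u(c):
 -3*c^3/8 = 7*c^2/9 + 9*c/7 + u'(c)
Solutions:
 u(c) = C1 - 3*c^4/32 - 7*c^3/27 - 9*c^2/14


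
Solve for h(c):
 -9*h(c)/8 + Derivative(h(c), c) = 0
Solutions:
 h(c) = C1*exp(9*c/8)


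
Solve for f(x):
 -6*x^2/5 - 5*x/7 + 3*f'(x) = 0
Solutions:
 f(x) = C1 + 2*x^3/15 + 5*x^2/42


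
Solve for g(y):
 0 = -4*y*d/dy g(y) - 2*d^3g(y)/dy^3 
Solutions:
 g(y) = C1 + Integral(C2*airyai(-2^(1/3)*y) + C3*airybi(-2^(1/3)*y), y)


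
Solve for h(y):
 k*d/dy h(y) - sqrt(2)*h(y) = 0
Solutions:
 h(y) = C1*exp(sqrt(2)*y/k)


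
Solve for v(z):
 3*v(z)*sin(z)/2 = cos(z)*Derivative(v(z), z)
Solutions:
 v(z) = C1/cos(z)^(3/2)


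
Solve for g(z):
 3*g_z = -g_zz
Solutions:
 g(z) = C1 + C2*exp(-3*z)


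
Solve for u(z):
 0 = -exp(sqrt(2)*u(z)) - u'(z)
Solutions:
 u(z) = sqrt(2)*(2*log(1/(C1 + z)) - log(2))/4


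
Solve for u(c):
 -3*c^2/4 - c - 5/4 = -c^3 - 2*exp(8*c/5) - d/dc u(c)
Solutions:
 u(c) = C1 - c^4/4 + c^3/4 + c^2/2 + 5*c/4 - 5*exp(8*c/5)/4


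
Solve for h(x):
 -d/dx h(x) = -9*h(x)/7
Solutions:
 h(x) = C1*exp(9*x/7)


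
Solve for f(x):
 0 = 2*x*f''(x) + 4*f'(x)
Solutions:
 f(x) = C1 + C2/x


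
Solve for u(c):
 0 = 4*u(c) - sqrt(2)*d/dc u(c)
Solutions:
 u(c) = C1*exp(2*sqrt(2)*c)


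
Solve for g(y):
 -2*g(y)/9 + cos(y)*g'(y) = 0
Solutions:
 g(y) = C1*(sin(y) + 1)^(1/9)/(sin(y) - 1)^(1/9)


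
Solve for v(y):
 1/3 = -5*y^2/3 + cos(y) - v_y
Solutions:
 v(y) = C1 - 5*y^3/9 - y/3 + sin(y)


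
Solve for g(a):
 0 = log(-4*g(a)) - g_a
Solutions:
 -Integral(1/(log(-_y) + 2*log(2)), (_y, g(a))) = C1 - a


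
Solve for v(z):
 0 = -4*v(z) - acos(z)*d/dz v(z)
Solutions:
 v(z) = C1*exp(-4*Integral(1/acos(z), z))


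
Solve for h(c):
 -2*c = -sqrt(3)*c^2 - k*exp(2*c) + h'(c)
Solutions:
 h(c) = C1 + sqrt(3)*c^3/3 - c^2 + k*exp(2*c)/2


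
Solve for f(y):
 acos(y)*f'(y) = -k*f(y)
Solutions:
 f(y) = C1*exp(-k*Integral(1/acos(y), y))


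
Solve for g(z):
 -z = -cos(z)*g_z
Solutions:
 g(z) = C1 + Integral(z/cos(z), z)


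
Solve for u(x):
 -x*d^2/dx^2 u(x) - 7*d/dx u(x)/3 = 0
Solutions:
 u(x) = C1 + C2/x^(4/3)


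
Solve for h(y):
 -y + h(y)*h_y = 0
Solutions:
 h(y) = -sqrt(C1 + y^2)
 h(y) = sqrt(C1 + y^2)


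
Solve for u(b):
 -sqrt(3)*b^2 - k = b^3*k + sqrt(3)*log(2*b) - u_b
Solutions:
 u(b) = C1 + b^4*k/4 + sqrt(3)*b^3/3 + b*k + sqrt(3)*b*log(b) - sqrt(3)*b + sqrt(3)*b*log(2)


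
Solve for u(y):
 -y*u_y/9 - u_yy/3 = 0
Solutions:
 u(y) = C1 + C2*erf(sqrt(6)*y/6)


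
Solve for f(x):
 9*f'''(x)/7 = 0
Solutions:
 f(x) = C1 + C2*x + C3*x^2


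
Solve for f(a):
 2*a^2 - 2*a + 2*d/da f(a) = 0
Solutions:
 f(a) = C1 - a^3/3 + a^2/2


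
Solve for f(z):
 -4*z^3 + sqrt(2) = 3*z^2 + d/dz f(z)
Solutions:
 f(z) = C1 - z^4 - z^3 + sqrt(2)*z


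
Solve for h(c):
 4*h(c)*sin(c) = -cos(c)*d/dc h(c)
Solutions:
 h(c) = C1*cos(c)^4


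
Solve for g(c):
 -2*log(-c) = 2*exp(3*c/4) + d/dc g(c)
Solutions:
 g(c) = C1 - 2*c*log(-c) + 2*c - 8*exp(3*c/4)/3


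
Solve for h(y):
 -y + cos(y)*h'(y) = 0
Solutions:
 h(y) = C1 + Integral(y/cos(y), y)


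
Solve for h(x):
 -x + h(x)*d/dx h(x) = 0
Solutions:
 h(x) = -sqrt(C1 + x^2)
 h(x) = sqrt(C1 + x^2)


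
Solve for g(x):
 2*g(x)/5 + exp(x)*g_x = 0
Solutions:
 g(x) = C1*exp(2*exp(-x)/5)


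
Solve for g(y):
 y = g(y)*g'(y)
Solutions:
 g(y) = -sqrt(C1 + y^2)
 g(y) = sqrt(C1 + y^2)


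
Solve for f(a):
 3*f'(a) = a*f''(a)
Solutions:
 f(a) = C1 + C2*a^4


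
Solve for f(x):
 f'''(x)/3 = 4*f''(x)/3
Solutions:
 f(x) = C1 + C2*x + C3*exp(4*x)


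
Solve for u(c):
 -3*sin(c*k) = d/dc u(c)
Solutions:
 u(c) = C1 + 3*cos(c*k)/k


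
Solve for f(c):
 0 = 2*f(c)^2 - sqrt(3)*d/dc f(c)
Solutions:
 f(c) = -3/(C1 + 2*sqrt(3)*c)


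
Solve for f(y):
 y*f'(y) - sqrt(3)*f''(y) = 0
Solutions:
 f(y) = C1 + C2*erfi(sqrt(2)*3^(3/4)*y/6)


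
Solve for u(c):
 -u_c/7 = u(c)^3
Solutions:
 u(c) = -sqrt(2)*sqrt(-1/(C1 - 7*c))/2
 u(c) = sqrt(2)*sqrt(-1/(C1 - 7*c))/2


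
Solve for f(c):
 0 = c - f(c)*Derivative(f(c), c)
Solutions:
 f(c) = -sqrt(C1 + c^2)
 f(c) = sqrt(C1 + c^2)


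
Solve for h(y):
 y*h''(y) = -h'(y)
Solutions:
 h(y) = C1 + C2*log(y)


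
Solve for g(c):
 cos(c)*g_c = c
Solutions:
 g(c) = C1 + Integral(c/cos(c), c)


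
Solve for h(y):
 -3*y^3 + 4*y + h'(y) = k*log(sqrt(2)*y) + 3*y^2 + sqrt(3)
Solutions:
 h(y) = C1 + k*y*log(y) - k*y + k*y*log(2)/2 + 3*y^4/4 + y^3 - 2*y^2 + sqrt(3)*y


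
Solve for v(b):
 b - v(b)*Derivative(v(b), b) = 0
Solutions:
 v(b) = -sqrt(C1 + b^2)
 v(b) = sqrt(C1 + b^2)


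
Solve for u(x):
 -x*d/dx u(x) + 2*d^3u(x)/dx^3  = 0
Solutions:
 u(x) = C1 + Integral(C2*airyai(2^(2/3)*x/2) + C3*airybi(2^(2/3)*x/2), x)


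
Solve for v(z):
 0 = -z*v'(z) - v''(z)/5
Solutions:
 v(z) = C1 + C2*erf(sqrt(10)*z/2)


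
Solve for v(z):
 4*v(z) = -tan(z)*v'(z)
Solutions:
 v(z) = C1/sin(z)^4


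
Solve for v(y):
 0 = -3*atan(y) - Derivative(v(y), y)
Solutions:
 v(y) = C1 - 3*y*atan(y) + 3*log(y^2 + 1)/2


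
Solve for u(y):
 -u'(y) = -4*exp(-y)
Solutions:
 u(y) = C1 - 4*exp(-y)


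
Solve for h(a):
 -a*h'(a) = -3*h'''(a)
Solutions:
 h(a) = C1 + Integral(C2*airyai(3^(2/3)*a/3) + C3*airybi(3^(2/3)*a/3), a)


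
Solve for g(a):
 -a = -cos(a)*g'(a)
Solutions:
 g(a) = C1 + Integral(a/cos(a), a)


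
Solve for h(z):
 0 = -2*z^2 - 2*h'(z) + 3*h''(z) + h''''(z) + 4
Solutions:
 h(z) = C1 + C2*exp(z*(-(1 + sqrt(2))^(1/3) + (1 + sqrt(2))^(-1/3))/2)*sin(sqrt(3)*z*((1 + sqrt(2))^(-1/3) + (1 + sqrt(2))^(1/3))/2) + C3*exp(z*(-(1 + sqrt(2))^(1/3) + (1 + sqrt(2))^(-1/3))/2)*cos(sqrt(3)*z*((1 + sqrt(2))^(-1/3) + (1 + sqrt(2))^(1/3))/2) + C4*exp(-z*(-(1 + sqrt(2))^(1/3) + (1 + sqrt(2))^(-1/3))) - z^3/3 - 3*z^2/2 - 5*z/2


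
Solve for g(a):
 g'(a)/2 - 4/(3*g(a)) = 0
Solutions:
 g(a) = -sqrt(C1 + 48*a)/3
 g(a) = sqrt(C1 + 48*a)/3


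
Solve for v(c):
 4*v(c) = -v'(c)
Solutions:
 v(c) = C1*exp(-4*c)


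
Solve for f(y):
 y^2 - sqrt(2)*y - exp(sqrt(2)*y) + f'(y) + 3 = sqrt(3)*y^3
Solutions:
 f(y) = C1 + sqrt(3)*y^4/4 - y^3/3 + sqrt(2)*y^2/2 - 3*y + sqrt(2)*exp(sqrt(2)*y)/2


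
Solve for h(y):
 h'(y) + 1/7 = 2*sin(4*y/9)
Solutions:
 h(y) = C1 - y/7 - 9*cos(4*y/9)/2


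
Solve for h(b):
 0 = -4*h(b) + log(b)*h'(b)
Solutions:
 h(b) = C1*exp(4*li(b))


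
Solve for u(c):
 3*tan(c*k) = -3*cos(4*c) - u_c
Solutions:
 u(c) = C1 - 3*Piecewise((-log(cos(c*k))/k, Ne(k, 0)), (0, True)) - 3*sin(4*c)/4


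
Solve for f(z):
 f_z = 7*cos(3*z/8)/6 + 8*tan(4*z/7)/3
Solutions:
 f(z) = C1 - 14*log(cos(4*z/7))/3 + 28*sin(3*z/8)/9


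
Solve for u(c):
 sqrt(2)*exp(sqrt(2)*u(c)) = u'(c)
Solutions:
 u(c) = sqrt(2)*(2*log(-1/(C1 + sqrt(2)*c)) - log(2))/4


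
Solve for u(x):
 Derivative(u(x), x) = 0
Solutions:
 u(x) = C1


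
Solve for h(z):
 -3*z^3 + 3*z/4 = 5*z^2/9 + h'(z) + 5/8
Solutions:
 h(z) = C1 - 3*z^4/4 - 5*z^3/27 + 3*z^2/8 - 5*z/8


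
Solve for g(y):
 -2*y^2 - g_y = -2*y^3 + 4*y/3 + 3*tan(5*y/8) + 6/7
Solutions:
 g(y) = C1 + y^4/2 - 2*y^3/3 - 2*y^2/3 - 6*y/7 + 24*log(cos(5*y/8))/5


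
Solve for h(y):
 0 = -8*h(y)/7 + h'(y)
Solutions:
 h(y) = C1*exp(8*y/7)


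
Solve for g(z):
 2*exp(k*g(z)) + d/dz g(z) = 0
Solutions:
 g(z) = Piecewise((log(1/(C1*k + 2*k*z))/k, Ne(k, 0)), (nan, True))
 g(z) = Piecewise((C1 - 2*z, Eq(k, 0)), (nan, True))


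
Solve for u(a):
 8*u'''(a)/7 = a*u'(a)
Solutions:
 u(a) = C1 + Integral(C2*airyai(7^(1/3)*a/2) + C3*airybi(7^(1/3)*a/2), a)


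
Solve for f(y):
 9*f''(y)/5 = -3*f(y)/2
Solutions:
 f(y) = C1*sin(sqrt(30)*y/6) + C2*cos(sqrt(30)*y/6)


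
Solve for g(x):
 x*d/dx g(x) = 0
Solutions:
 g(x) = C1


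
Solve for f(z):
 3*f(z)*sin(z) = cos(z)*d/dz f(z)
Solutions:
 f(z) = C1/cos(z)^3


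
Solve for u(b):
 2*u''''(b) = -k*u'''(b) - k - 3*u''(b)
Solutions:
 u(b) = C1 + C2*b + C3*exp(b*(-k + sqrt(k^2 - 24))/4) + C4*exp(-b*(k + sqrt(k^2 - 24))/4) - b^2*k/6


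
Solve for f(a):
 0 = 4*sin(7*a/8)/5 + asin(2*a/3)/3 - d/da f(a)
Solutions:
 f(a) = C1 + a*asin(2*a/3)/3 + sqrt(9 - 4*a^2)/6 - 32*cos(7*a/8)/35


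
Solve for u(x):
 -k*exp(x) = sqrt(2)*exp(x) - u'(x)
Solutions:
 u(x) = C1 + k*exp(x) + sqrt(2)*exp(x)


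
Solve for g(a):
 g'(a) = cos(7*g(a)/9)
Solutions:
 -a - 9*log(sin(7*g(a)/9) - 1)/14 + 9*log(sin(7*g(a)/9) + 1)/14 = C1


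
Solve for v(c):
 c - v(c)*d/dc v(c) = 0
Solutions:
 v(c) = -sqrt(C1 + c^2)
 v(c) = sqrt(C1 + c^2)


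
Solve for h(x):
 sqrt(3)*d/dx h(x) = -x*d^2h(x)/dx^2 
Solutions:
 h(x) = C1 + C2*x^(1 - sqrt(3))


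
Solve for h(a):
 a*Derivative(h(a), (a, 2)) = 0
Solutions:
 h(a) = C1 + C2*a


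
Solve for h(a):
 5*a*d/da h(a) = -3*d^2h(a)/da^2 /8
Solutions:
 h(a) = C1 + C2*erf(2*sqrt(15)*a/3)


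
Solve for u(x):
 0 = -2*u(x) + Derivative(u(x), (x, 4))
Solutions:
 u(x) = C1*exp(-2^(1/4)*x) + C2*exp(2^(1/4)*x) + C3*sin(2^(1/4)*x) + C4*cos(2^(1/4)*x)


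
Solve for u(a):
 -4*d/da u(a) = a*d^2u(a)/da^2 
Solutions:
 u(a) = C1 + C2/a^3


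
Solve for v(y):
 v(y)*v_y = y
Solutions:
 v(y) = -sqrt(C1 + y^2)
 v(y) = sqrt(C1 + y^2)


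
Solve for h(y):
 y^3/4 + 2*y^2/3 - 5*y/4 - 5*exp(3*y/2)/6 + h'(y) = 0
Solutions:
 h(y) = C1 - y^4/16 - 2*y^3/9 + 5*y^2/8 + 5*exp(3*y/2)/9


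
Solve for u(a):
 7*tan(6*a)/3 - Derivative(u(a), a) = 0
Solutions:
 u(a) = C1 - 7*log(cos(6*a))/18


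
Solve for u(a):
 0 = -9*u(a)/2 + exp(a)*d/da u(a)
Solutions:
 u(a) = C1*exp(-9*exp(-a)/2)


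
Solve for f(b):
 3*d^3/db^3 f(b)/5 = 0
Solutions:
 f(b) = C1 + C2*b + C3*b^2


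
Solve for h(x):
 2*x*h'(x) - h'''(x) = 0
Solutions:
 h(x) = C1 + Integral(C2*airyai(2^(1/3)*x) + C3*airybi(2^(1/3)*x), x)


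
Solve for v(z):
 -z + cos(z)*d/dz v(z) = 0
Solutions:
 v(z) = C1 + Integral(z/cos(z), z)


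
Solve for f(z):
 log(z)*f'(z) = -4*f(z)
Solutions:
 f(z) = C1*exp(-4*li(z))


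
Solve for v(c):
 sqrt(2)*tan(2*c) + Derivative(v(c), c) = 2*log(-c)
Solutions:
 v(c) = C1 + 2*c*log(-c) - 2*c + sqrt(2)*log(cos(2*c))/2


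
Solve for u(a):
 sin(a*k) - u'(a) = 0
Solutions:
 u(a) = C1 - cos(a*k)/k


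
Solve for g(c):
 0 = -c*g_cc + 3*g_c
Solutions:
 g(c) = C1 + C2*c^4


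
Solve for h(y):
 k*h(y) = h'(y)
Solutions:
 h(y) = C1*exp(k*y)


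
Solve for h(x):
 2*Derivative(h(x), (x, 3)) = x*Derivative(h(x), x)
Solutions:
 h(x) = C1 + Integral(C2*airyai(2^(2/3)*x/2) + C3*airybi(2^(2/3)*x/2), x)


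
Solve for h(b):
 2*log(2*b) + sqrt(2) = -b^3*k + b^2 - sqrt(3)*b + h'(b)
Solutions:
 h(b) = C1 + b^4*k/4 - b^3/3 + sqrt(3)*b^2/2 + 2*b*log(b) - 2*b + b*log(4) + sqrt(2)*b


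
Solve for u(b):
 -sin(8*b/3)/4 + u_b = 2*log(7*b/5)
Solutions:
 u(b) = C1 + 2*b*log(b) - 2*b*log(5) - 2*b + 2*b*log(7) - 3*cos(8*b/3)/32


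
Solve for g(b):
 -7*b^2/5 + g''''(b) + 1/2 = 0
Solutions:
 g(b) = C1 + C2*b + C3*b^2 + C4*b^3 + 7*b^6/1800 - b^4/48


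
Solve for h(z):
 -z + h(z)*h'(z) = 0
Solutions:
 h(z) = -sqrt(C1 + z^2)
 h(z) = sqrt(C1 + z^2)


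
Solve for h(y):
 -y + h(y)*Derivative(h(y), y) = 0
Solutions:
 h(y) = -sqrt(C1 + y^2)
 h(y) = sqrt(C1 + y^2)


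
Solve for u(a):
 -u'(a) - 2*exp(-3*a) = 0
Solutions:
 u(a) = C1 + 2*exp(-3*a)/3


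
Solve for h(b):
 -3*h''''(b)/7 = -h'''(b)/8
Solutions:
 h(b) = C1 + C2*b + C3*b^2 + C4*exp(7*b/24)


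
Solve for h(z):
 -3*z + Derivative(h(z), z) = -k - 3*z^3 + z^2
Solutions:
 h(z) = C1 - k*z - 3*z^4/4 + z^3/3 + 3*z^2/2


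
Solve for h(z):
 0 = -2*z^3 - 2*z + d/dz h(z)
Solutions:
 h(z) = C1 + z^4/2 + z^2


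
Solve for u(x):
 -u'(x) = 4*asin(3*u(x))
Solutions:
 Integral(1/asin(3*_y), (_y, u(x))) = C1 - 4*x


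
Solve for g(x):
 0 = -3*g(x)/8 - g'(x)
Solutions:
 g(x) = C1*exp(-3*x/8)


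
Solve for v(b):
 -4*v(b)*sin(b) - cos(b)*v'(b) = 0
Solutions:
 v(b) = C1*cos(b)^4


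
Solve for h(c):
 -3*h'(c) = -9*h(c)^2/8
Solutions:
 h(c) = -8/(C1 + 3*c)


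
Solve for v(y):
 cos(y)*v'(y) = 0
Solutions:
 v(y) = C1


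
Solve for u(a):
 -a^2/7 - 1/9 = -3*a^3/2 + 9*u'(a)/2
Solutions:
 u(a) = C1 + a^4/12 - 2*a^3/189 - 2*a/81


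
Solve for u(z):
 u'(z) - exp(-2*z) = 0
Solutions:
 u(z) = C1 - exp(-2*z)/2


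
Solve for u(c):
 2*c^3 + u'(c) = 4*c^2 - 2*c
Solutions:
 u(c) = C1 - c^4/2 + 4*c^3/3 - c^2


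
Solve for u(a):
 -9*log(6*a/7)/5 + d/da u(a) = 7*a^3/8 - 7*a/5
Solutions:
 u(a) = C1 + 7*a^4/32 - 7*a^2/10 + 9*a*log(a)/5 - 9*a*log(7)/5 - 9*a/5 + 9*a*log(6)/5


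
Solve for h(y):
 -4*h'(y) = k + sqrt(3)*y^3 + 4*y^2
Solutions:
 h(y) = C1 - k*y/4 - sqrt(3)*y^4/16 - y^3/3


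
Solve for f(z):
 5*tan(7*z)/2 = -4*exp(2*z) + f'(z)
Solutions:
 f(z) = C1 + 2*exp(2*z) - 5*log(cos(7*z))/14


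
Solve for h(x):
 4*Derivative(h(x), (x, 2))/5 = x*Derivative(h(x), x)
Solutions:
 h(x) = C1 + C2*erfi(sqrt(10)*x/4)


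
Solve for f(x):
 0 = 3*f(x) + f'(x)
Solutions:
 f(x) = C1*exp(-3*x)


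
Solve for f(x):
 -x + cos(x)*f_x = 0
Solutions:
 f(x) = C1 + Integral(x/cos(x), x)


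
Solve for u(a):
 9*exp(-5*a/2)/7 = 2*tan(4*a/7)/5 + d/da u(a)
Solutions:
 u(a) = C1 - 7*log(tan(4*a/7)^2 + 1)/20 - 18*exp(-5*a/2)/35


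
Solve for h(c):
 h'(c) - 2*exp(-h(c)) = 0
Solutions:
 h(c) = log(C1 + 2*c)


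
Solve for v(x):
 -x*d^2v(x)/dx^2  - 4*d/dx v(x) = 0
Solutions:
 v(x) = C1 + C2/x^3


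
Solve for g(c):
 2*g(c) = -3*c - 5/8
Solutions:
 g(c) = -3*c/2 - 5/16


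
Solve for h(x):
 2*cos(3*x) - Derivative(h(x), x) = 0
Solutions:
 h(x) = C1 + 2*sin(3*x)/3


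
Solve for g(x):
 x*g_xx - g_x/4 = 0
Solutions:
 g(x) = C1 + C2*x^(5/4)


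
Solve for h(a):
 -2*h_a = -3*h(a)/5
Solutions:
 h(a) = C1*exp(3*a/10)


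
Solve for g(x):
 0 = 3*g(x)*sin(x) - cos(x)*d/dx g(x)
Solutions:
 g(x) = C1/cos(x)^3


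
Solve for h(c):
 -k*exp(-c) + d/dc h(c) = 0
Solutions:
 h(c) = C1 - k*exp(-c)


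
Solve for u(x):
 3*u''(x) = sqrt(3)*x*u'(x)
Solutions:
 u(x) = C1 + C2*erfi(sqrt(2)*3^(3/4)*x/6)


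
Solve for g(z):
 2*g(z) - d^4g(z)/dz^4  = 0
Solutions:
 g(z) = C1*exp(-2^(1/4)*z) + C2*exp(2^(1/4)*z) + C3*sin(2^(1/4)*z) + C4*cos(2^(1/4)*z)


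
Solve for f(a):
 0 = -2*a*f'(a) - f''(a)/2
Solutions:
 f(a) = C1 + C2*erf(sqrt(2)*a)


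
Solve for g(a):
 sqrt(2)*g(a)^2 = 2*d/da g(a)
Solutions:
 g(a) = -2/(C1 + sqrt(2)*a)


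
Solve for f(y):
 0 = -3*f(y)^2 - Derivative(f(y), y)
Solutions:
 f(y) = 1/(C1 + 3*y)


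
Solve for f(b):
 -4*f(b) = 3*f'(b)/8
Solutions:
 f(b) = C1*exp(-32*b/3)


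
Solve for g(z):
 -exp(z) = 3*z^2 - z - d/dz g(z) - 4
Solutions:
 g(z) = C1 + z^3 - z^2/2 - 4*z + exp(z)


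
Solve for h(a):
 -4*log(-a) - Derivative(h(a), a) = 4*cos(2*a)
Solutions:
 h(a) = C1 - 4*a*log(-a) + 4*a - 2*sin(2*a)


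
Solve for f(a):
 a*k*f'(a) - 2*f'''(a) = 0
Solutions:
 f(a) = C1 + Integral(C2*airyai(2^(2/3)*a*k^(1/3)/2) + C3*airybi(2^(2/3)*a*k^(1/3)/2), a)


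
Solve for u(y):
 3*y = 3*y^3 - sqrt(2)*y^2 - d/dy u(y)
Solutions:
 u(y) = C1 + 3*y^4/4 - sqrt(2)*y^3/3 - 3*y^2/2


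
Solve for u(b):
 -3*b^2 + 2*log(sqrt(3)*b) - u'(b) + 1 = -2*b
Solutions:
 u(b) = C1 - b^3 + b^2 + 2*b*log(b) - b + b*log(3)


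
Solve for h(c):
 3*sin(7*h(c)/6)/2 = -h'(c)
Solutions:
 3*c/2 + 3*log(cos(7*h(c)/6) - 1)/7 - 3*log(cos(7*h(c)/6) + 1)/7 = C1


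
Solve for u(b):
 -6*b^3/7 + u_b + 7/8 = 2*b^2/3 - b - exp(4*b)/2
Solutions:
 u(b) = C1 + 3*b^4/14 + 2*b^3/9 - b^2/2 - 7*b/8 - exp(4*b)/8


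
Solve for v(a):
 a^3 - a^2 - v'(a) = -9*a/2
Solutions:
 v(a) = C1 + a^4/4 - a^3/3 + 9*a^2/4


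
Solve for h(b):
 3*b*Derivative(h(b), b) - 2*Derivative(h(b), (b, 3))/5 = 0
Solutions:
 h(b) = C1 + Integral(C2*airyai(15^(1/3)*2^(2/3)*b/2) + C3*airybi(15^(1/3)*2^(2/3)*b/2), b)


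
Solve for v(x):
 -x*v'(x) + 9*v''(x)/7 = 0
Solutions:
 v(x) = C1 + C2*erfi(sqrt(14)*x/6)


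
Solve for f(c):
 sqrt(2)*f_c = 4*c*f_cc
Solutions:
 f(c) = C1 + C2*c^(sqrt(2)/4 + 1)


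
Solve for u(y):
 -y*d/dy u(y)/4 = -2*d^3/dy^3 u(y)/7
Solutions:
 u(y) = C1 + Integral(C2*airyai(7^(1/3)*y/2) + C3*airybi(7^(1/3)*y/2), y)


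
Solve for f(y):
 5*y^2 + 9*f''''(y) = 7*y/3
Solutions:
 f(y) = C1 + C2*y + C3*y^2 + C4*y^3 - y^6/648 + 7*y^5/3240


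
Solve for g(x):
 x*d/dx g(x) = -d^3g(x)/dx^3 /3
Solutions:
 g(x) = C1 + Integral(C2*airyai(-3^(1/3)*x) + C3*airybi(-3^(1/3)*x), x)


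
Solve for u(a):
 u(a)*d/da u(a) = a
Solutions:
 u(a) = -sqrt(C1 + a^2)
 u(a) = sqrt(C1 + a^2)


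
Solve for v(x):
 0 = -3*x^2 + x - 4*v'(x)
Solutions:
 v(x) = C1 - x^3/4 + x^2/8


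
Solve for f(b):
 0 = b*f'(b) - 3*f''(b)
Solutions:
 f(b) = C1 + C2*erfi(sqrt(6)*b/6)


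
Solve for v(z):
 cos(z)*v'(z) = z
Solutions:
 v(z) = C1 + Integral(z/cos(z), z)


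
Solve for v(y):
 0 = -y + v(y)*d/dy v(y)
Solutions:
 v(y) = -sqrt(C1 + y^2)
 v(y) = sqrt(C1 + y^2)


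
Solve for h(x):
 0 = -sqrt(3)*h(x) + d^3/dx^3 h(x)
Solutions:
 h(x) = C3*exp(3^(1/6)*x) + (C1*sin(3^(2/3)*x/2) + C2*cos(3^(2/3)*x/2))*exp(-3^(1/6)*x/2)


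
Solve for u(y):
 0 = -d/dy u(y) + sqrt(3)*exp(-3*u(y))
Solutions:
 u(y) = log(C1 + 3*sqrt(3)*y)/3
 u(y) = log((-3^(1/3) - 3^(5/6)*I)*(C1 + sqrt(3)*y)^(1/3)/2)
 u(y) = log((-3^(1/3) + 3^(5/6)*I)*(C1 + sqrt(3)*y)^(1/3)/2)


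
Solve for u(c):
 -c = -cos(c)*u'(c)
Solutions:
 u(c) = C1 + Integral(c/cos(c), c)


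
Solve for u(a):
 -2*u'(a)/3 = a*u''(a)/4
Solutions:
 u(a) = C1 + C2/a^(5/3)


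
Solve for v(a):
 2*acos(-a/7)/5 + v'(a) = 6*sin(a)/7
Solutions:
 v(a) = C1 - 2*a*acos(-a/7)/5 - 2*sqrt(49 - a^2)/5 - 6*cos(a)/7


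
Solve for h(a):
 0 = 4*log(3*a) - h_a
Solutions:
 h(a) = C1 + 4*a*log(a) - 4*a + a*log(81)


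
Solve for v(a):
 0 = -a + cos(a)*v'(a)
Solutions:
 v(a) = C1 + Integral(a/cos(a), a)


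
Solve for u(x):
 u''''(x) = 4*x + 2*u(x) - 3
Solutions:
 u(x) = C1*exp(-2^(1/4)*x) + C2*exp(2^(1/4)*x) + C3*sin(2^(1/4)*x) + C4*cos(2^(1/4)*x) - 2*x + 3/2


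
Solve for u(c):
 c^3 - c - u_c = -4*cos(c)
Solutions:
 u(c) = C1 + c^4/4 - c^2/2 + 4*sin(c)


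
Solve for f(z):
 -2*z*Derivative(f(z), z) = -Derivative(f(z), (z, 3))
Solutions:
 f(z) = C1 + Integral(C2*airyai(2^(1/3)*z) + C3*airybi(2^(1/3)*z), z)


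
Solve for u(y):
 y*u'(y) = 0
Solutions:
 u(y) = C1


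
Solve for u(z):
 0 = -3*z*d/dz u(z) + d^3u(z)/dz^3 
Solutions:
 u(z) = C1 + Integral(C2*airyai(3^(1/3)*z) + C3*airybi(3^(1/3)*z), z)


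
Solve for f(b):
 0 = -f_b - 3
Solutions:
 f(b) = C1 - 3*b


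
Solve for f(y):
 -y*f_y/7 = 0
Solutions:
 f(y) = C1


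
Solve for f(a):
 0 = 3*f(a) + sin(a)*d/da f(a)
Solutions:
 f(a) = C1*(cos(a) + 1)^(3/2)/(cos(a) - 1)^(3/2)


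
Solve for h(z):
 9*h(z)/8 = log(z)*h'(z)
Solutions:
 h(z) = C1*exp(9*li(z)/8)


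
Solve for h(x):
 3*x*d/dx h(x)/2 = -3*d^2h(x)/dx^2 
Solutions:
 h(x) = C1 + C2*erf(x/2)


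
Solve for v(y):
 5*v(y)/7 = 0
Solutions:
 v(y) = 0


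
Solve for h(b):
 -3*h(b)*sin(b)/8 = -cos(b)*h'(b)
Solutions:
 h(b) = C1/cos(b)^(3/8)


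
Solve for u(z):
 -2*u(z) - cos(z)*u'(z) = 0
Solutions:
 u(z) = C1*(sin(z) - 1)/(sin(z) + 1)


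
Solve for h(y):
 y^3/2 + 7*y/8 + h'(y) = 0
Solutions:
 h(y) = C1 - y^4/8 - 7*y^2/16


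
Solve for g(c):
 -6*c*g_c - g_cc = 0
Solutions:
 g(c) = C1 + C2*erf(sqrt(3)*c)


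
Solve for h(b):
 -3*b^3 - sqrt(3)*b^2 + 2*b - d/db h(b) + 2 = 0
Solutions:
 h(b) = C1 - 3*b^4/4 - sqrt(3)*b^3/3 + b^2 + 2*b


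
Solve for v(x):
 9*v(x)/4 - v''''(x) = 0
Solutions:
 v(x) = C1*exp(-sqrt(6)*x/2) + C2*exp(sqrt(6)*x/2) + C3*sin(sqrt(6)*x/2) + C4*cos(sqrt(6)*x/2)


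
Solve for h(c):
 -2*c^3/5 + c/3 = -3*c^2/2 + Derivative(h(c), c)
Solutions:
 h(c) = C1 - c^4/10 + c^3/2 + c^2/6


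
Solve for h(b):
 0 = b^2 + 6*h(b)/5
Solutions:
 h(b) = -5*b^2/6


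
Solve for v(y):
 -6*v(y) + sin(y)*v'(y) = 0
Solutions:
 v(y) = C1*(cos(y)^3 - 3*cos(y)^2 + 3*cos(y) - 1)/(cos(y)^3 + 3*cos(y)^2 + 3*cos(y) + 1)


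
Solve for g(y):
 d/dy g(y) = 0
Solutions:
 g(y) = C1


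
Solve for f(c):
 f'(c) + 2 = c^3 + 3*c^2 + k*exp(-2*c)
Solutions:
 f(c) = C1 + c^4/4 + c^3 - 2*c - k*exp(-2*c)/2


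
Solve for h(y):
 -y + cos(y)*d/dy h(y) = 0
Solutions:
 h(y) = C1 + Integral(y/cos(y), y)


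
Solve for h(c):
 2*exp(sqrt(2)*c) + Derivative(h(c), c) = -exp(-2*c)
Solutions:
 h(c) = C1 - sqrt(2)*exp(sqrt(2)*c) + exp(-2*c)/2


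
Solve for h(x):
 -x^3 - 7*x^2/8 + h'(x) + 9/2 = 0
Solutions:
 h(x) = C1 + x^4/4 + 7*x^3/24 - 9*x/2


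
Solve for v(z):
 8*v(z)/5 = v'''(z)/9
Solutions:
 v(z) = C3*exp(2*15^(2/3)*z/5) + (C1*sin(3*3^(1/6)*5^(2/3)*z/5) + C2*cos(3*3^(1/6)*5^(2/3)*z/5))*exp(-15^(2/3)*z/5)


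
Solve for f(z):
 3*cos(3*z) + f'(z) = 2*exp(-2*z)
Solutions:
 f(z) = C1 - sin(3*z) - exp(-2*z)


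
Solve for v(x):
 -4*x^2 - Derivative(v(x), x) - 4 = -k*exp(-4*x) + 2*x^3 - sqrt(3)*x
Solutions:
 v(x) = C1 - k*exp(-4*x)/4 - x^4/2 - 4*x^3/3 + sqrt(3)*x^2/2 - 4*x


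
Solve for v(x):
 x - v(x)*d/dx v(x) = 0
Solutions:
 v(x) = -sqrt(C1 + x^2)
 v(x) = sqrt(C1 + x^2)


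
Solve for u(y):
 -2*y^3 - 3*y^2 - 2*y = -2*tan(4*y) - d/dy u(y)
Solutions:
 u(y) = C1 + y^4/2 + y^3 + y^2 + log(cos(4*y))/2


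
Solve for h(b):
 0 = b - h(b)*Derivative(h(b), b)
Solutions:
 h(b) = -sqrt(C1 + b^2)
 h(b) = sqrt(C1 + b^2)


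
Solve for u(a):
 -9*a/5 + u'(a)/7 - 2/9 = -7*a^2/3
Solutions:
 u(a) = C1 - 49*a^3/9 + 63*a^2/10 + 14*a/9


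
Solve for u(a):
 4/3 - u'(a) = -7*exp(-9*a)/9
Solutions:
 u(a) = C1 + 4*a/3 - 7*exp(-9*a)/81


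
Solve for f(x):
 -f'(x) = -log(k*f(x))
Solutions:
 li(k*f(x))/k = C1 + x


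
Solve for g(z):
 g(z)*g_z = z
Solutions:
 g(z) = -sqrt(C1 + z^2)
 g(z) = sqrt(C1 + z^2)


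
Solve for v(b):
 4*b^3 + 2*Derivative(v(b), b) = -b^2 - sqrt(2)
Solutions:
 v(b) = C1 - b^4/2 - b^3/6 - sqrt(2)*b/2


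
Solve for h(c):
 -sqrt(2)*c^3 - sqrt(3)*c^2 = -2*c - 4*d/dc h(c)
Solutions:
 h(c) = C1 + sqrt(2)*c^4/16 + sqrt(3)*c^3/12 - c^2/4


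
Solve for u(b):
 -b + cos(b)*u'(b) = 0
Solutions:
 u(b) = C1 + Integral(b/cos(b), b)


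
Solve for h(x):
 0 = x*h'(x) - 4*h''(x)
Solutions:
 h(x) = C1 + C2*erfi(sqrt(2)*x/4)


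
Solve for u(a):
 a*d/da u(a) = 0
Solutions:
 u(a) = C1


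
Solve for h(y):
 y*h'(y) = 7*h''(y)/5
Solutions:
 h(y) = C1 + C2*erfi(sqrt(70)*y/14)


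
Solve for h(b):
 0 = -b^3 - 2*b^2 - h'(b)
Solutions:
 h(b) = C1 - b^4/4 - 2*b^3/3


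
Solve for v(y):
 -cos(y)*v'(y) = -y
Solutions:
 v(y) = C1 + Integral(y/cos(y), y)


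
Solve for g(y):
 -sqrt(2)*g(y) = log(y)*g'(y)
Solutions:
 g(y) = C1*exp(-sqrt(2)*li(y))


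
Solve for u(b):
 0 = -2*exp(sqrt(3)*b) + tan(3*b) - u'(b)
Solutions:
 u(b) = C1 - 2*sqrt(3)*exp(sqrt(3)*b)/3 - log(cos(3*b))/3


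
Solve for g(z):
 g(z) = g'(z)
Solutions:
 g(z) = C1*exp(z)


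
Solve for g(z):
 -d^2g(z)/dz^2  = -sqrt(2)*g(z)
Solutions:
 g(z) = C1*exp(-2^(1/4)*z) + C2*exp(2^(1/4)*z)


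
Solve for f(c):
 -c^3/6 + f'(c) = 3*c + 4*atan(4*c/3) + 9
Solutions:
 f(c) = C1 + c^4/24 + 3*c^2/2 + 4*c*atan(4*c/3) + 9*c - 3*log(16*c^2 + 9)/2


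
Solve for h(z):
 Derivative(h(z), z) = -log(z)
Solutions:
 h(z) = C1 - z*log(z) + z


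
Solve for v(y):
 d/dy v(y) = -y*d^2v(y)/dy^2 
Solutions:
 v(y) = C1 + C2*log(y)


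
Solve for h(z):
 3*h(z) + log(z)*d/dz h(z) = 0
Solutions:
 h(z) = C1*exp(-3*li(z))


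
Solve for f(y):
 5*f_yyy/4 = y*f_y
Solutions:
 f(y) = C1 + Integral(C2*airyai(10^(2/3)*y/5) + C3*airybi(10^(2/3)*y/5), y)


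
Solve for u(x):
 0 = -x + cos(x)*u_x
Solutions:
 u(x) = C1 + Integral(x/cos(x), x)


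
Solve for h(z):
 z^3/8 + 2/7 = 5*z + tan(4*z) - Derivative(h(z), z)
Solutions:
 h(z) = C1 - z^4/32 + 5*z^2/2 - 2*z/7 - log(cos(4*z))/4


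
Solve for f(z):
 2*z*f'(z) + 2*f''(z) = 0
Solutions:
 f(z) = C1 + C2*erf(sqrt(2)*z/2)


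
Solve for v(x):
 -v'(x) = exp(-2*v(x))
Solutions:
 v(x) = log(-sqrt(C1 - 2*x))
 v(x) = log(C1 - 2*x)/2


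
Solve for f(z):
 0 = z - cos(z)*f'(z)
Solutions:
 f(z) = C1 + Integral(z/cos(z), z)


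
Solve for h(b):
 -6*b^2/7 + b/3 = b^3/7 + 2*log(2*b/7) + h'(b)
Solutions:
 h(b) = C1 - b^4/28 - 2*b^3/7 + b^2/6 - 2*b*log(b) + 2*b + b*log(49/4)


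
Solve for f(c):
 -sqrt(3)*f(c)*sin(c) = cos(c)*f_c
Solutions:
 f(c) = C1*cos(c)^(sqrt(3))


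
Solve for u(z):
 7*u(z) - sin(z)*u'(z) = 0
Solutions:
 u(z) = C1*sqrt(cos(z) - 1)*(cos(z)^3 - 3*cos(z)^2 + 3*cos(z) - 1)/(sqrt(cos(z) + 1)*(cos(z)^3 + 3*cos(z)^2 + 3*cos(z) + 1))


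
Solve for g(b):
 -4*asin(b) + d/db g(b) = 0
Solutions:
 g(b) = C1 + 4*b*asin(b) + 4*sqrt(1 - b^2)


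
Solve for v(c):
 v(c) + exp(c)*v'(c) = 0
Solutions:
 v(c) = C1*exp(exp(-c))


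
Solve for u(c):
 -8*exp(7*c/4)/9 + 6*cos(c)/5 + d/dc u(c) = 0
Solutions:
 u(c) = C1 + 32*exp(7*c/4)/63 - 6*sin(c)/5


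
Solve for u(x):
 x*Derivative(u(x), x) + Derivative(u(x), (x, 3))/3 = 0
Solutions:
 u(x) = C1 + Integral(C2*airyai(-3^(1/3)*x) + C3*airybi(-3^(1/3)*x), x)


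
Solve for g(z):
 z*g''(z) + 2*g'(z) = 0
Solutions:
 g(z) = C1 + C2/z


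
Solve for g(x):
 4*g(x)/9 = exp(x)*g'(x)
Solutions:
 g(x) = C1*exp(-4*exp(-x)/9)


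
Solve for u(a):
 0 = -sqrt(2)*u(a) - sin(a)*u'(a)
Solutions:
 u(a) = C1*(cos(a) + 1)^(sqrt(2)/2)/(cos(a) - 1)^(sqrt(2)/2)


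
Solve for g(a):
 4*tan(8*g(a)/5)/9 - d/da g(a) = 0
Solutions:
 g(a) = -5*asin(C1*exp(32*a/45))/8 + 5*pi/8
 g(a) = 5*asin(C1*exp(32*a/45))/8


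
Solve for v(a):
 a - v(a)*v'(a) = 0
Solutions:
 v(a) = -sqrt(C1 + a^2)
 v(a) = sqrt(C1 + a^2)


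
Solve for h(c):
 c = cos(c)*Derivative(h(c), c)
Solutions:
 h(c) = C1 + Integral(c/cos(c), c)


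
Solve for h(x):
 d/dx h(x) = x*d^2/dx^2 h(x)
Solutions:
 h(x) = C1 + C2*x^2


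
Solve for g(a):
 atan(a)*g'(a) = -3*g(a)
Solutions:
 g(a) = C1*exp(-3*Integral(1/atan(a), a))


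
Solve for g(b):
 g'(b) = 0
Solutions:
 g(b) = C1


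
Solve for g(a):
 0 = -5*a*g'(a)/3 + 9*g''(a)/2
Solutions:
 g(a) = C1 + C2*erfi(sqrt(15)*a/9)


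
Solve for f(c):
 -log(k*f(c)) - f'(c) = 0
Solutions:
 li(k*f(c))/k = C1 - c


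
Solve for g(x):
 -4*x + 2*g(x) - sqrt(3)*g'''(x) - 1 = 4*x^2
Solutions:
 g(x) = C3*exp(2^(1/3)*3^(5/6)*x/3) + 2*x^2 + 2*x + (C1*sin(6^(1/3)*x/2) + C2*cos(6^(1/3)*x/2))*exp(-2^(1/3)*3^(5/6)*x/6) + 1/2


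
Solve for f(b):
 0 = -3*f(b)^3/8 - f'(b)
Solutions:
 f(b) = -2*sqrt(-1/(C1 - 3*b))
 f(b) = 2*sqrt(-1/(C1 - 3*b))


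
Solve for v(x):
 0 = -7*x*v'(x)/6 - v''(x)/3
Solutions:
 v(x) = C1 + C2*erf(sqrt(7)*x/2)


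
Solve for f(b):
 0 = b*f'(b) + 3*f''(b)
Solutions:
 f(b) = C1 + C2*erf(sqrt(6)*b/6)


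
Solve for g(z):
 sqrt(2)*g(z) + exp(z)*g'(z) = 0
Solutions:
 g(z) = C1*exp(sqrt(2)*exp(-z))


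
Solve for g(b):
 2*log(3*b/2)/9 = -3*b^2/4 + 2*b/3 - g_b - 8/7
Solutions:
 g(b) = C1 - b^3/4 + b^2/3 - 2*b*log(b)/9 - 58*b/63 - 2*b*log(3)/9 + 2*b*log(2)/9


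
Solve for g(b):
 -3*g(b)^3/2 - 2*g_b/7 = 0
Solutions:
 g(b) = -sqrt(2)*sqrt(-1/(C1 - 21*b))
 g(b) = sqrt(2)*sqrt(-1/(C1 - 21*b))


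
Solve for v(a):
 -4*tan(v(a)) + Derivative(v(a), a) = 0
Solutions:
 v(a) = pi - asin(C1*exp(4*a))
 v(a) = asin(C1*exp(4*a))


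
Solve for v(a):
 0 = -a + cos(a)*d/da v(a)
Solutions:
 v(a) = C1 + Integral(a/cos(a), a)


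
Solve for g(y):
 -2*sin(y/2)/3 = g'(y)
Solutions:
 g(y) = C1 + 4*cos(y/2)/3


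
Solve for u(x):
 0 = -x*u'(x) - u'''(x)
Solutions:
 u(x) = C1 + Integral(C2*airyai(-x) + C3*airybi(-x), x)


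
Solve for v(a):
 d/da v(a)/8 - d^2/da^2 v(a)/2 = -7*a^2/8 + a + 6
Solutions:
 v(a) = C1 + C2*exp(a/4) - 7*a^3/3 - 24*a^2 - 144*a


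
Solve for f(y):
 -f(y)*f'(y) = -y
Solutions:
 f(y) = -sqrt(C1 + y^2)
 f(y) = sqrt(C1 + y^2)


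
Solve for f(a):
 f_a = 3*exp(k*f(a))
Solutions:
 f(a) = Piecewise((log(-1/(C1*k + 3*a*k))/k, Ne(k, 0)), (nan, True))
 f(a) = Piecewise((C1 + 3*a, Eq(k, 0)), (nan, True))


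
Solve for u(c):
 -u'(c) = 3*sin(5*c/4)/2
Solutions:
 u(c) = C1 + 6*cos(5*c/4)/5


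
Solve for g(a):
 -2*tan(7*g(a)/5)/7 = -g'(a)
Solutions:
 g(a) = -5*asin(C1*exp(2*a/5))/7 + 5*pi/7
 g(a) = 5*asin(C1*exp(2*a/5))/7


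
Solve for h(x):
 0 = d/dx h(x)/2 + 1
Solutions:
 h(x) = C1 - 2*x


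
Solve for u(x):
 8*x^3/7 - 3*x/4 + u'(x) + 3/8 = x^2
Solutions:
 u(x) = C1 - 2*x^4/7 + x^3/3 + 3*x^2/8 - 3*x/8


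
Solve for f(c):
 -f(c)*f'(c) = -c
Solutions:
 f(c) = -sqrt(C1 + c^2)
 f(c) = sqrt(C1 + c^2)


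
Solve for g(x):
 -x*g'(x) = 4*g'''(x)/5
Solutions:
 g(x) = C1 + Integral(C2*airyai(-10^(1/3)*x/2) + C3*airybi(-10^(1/3)*x/2), x)


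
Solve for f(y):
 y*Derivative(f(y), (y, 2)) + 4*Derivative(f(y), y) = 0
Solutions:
 f(y) = C1 + C2/y^3


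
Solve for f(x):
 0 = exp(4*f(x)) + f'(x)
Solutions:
 f(x) = log(-I*(1/(C1 + 4*x))^(1/4))
 f(x) = log(I*(1/(C1 + 4*x))^(1/4))
 f(x) = log(-(1/(C1 + 4*x))^(1/4))
 f(x) = log(1/(C1 + 4*x))/4


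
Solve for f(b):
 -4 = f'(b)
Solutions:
 f(b) = C1 - 4*b


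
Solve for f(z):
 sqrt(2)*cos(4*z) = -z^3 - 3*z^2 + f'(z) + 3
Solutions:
 f(z) = C1 + z^4/4 + z^3 - 3*z + sqrt(2)*sin(4*z)/4


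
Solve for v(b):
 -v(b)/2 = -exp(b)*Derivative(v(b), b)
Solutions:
 v(b) = C1*exp(-exp(-b)/2)


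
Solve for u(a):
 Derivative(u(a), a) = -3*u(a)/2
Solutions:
 u(a) = C1*exp(-3*a/2)


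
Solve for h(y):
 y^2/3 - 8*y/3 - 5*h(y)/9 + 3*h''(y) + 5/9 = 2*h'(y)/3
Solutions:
 h(y) = C1*exp(-y/3) + C2*exp(5*y/9) + 3*y^2/5 - 156*y/25 + 1871/125


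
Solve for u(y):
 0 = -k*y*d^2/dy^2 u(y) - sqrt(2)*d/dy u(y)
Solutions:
 u(y) = C1 + y^(((re(k) - sqrt(2))*re(k) + im(k)^2)/(re(k)^2 + im(k)^2))*(C2*sin(sqrt(2)*log(y)*Abs(im(k))/(re(k)^2 + im(k)^2)) + C3*cos(sqrt(2)*log(y)*im(k)/(re(k)^2 + im(k)^2)))


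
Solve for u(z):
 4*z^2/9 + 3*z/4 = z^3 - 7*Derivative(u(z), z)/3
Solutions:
 u(z) = C1 + 3*z^4/28 - 4*z^3/63 - 9*z^2/56


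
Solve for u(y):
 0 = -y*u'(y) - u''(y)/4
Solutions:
 u(y) = C1 + C2*erf(sqrt(2)*y)


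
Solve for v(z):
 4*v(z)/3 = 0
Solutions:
 v(z) = 0


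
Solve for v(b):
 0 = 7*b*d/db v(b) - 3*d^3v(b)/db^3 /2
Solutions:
 v(b) = C1 + Integral(C2*airyai(14^(1/3)*3^(2/3)*b/3) + C3*airybi(14^(1/3)*3^(2/3)*b/3), b)


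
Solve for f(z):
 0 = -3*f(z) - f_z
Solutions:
 f(z) = C1*exp(-3*z)


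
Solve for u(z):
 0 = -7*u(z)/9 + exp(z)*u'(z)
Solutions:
 u(z) = C1*exp(-7*exp(-z)/9)


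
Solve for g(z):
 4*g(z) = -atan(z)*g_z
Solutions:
 g(z) = C1*exp(-4*Integral(1/atan(z), z))


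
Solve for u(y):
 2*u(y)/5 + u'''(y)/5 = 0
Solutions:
 u(y) = C3*exp(-2^(1/3)*y) + (C1*sin(2^(1/3)*sqrt(3)*y/2) + C2*cos(2^(1/3)*sqrt(3)*y/2))*exp(2^(1/3)*y/2)


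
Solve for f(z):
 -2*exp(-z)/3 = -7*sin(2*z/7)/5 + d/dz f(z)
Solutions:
 f(z) = C1 - 49*cos(2*z/7)/10 + 2*exp(-z)/3


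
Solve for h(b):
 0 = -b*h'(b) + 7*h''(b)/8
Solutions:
 h(b) = C1 + C2*erfi(2*sqrt(7)*b/7)


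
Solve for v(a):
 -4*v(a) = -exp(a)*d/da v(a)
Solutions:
 v(a) = C1*exp(-4*exp(-a))


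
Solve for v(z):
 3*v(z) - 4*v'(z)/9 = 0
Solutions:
 v(z) = C1*exp(27*z/4)


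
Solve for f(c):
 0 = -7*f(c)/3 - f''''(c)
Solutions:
 f(c) = (C1*sin(sqrt(2)*3^(3/4)*7^(1/4)*c/6) + C2*cos(sqrt(2)*3^(3/4)*7^(1/4)*c/6))*exp(-sqrt(2)*3^(3/4)*7^(1/4)*c/6) + (C3*sin(sqrt(2)*3^(3/4)*7^(1/4)*c/6) + C4*cos(sqrt(2)*3^(3/4)*7^(1/4)*c/6))*exp(sqrt(2)*3^(3/4)*7^(1/4)*c/6)


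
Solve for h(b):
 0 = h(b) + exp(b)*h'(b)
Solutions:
 h(b) = C1*exp(exp(-b))


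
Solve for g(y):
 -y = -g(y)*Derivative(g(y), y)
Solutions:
 g(y) = -sqrt(C1 + y^2)
 g(y) = sqrt(C1 + y^2)


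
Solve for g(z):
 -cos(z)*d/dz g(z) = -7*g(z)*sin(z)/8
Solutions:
 g(z) = C1/cos(z)^(7/8)


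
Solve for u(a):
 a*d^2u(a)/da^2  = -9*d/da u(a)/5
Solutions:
 u(a) = C1 + C2/a^(4/5)


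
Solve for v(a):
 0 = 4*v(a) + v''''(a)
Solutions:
 v(a) = (C1*sin(a) + C2*cos(a))*exp(-a) + (C3*sin(a) + C4*cos(a))*exp(a)


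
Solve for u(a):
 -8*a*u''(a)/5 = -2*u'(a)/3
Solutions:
 u(a) = C1 + C2*a^(17/12)


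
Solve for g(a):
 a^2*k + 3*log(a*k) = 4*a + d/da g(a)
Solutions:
 g(a) = C1 + a^3*k/3 - 2*a^2 + 3*a*log(a*k) - 3*a


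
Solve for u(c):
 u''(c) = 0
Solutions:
 u(c) = C1 + C2*c


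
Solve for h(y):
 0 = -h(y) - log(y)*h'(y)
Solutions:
 h(y) = C1*exp(-li(y))


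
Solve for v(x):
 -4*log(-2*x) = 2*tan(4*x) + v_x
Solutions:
 v(x) = C1 - 4*x*log(-x) - 4*x*log(2) + 4*x + log(cos(4*x))/2


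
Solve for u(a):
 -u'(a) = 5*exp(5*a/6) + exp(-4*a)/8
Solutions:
 u(a) = C1 - 6*exp(5*a/6) + exp(-4*a)/32


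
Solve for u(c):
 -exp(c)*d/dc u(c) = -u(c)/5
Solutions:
 u(c) = C1*exp(-exp(-c)/5)


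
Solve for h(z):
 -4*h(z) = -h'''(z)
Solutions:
 h(z) = C3*exp(2^(2/3)*z) + (C1*sin(2^(2/3)*sqrt(3)*z/2) + C2*cos(2^(2/3)*sqrt(3)*z/2))*exp(-2^(2/3)*z/2)


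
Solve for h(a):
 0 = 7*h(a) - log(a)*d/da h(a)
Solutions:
 h(a) = C1*exp(7*li(a))


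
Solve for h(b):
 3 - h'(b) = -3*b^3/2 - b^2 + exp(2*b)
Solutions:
 h(b) = C1 + 3*b^4/8 + b^3/3 + 3*b - exp(2*b)/2


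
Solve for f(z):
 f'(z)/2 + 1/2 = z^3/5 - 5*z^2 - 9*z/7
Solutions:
 f(z) = C1 + z^4/10 - 10*z^3/3 - 9*z^2/7 - z


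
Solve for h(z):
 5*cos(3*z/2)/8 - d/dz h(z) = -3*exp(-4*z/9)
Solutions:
 h(z) = C1 + 5*sin(3*z/2)/12 - 27*exp(-4*z/9)/4


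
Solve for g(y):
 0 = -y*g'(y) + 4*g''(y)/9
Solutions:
 g(y) = C1 + C2*erfi(3*sqrt(2)*y/4)


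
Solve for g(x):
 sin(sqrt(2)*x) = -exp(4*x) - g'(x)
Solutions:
 g(x) = C1 - exp(4*x)/4 + sqrt(2)*cos(sqrt(2)*x)/2


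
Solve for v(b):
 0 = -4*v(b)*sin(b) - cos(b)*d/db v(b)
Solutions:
 v(b) = C1*cos(b)^4


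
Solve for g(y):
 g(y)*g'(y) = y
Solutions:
 g(y) = -sqrt(C1 + y^2)
 g(y) = sqrt(C1 + y^2)


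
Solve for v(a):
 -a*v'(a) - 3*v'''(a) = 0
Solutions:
 v(a) = C1 + Integral(C2*airyai(-3^(2/3)*a/3) + C3*airybi(-3^(2/3)*a/3), a)


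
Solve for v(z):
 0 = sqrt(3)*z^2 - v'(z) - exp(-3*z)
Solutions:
 v(z) = C1 + sqrt(3)*z^3/3 + exp(-3*z)/3


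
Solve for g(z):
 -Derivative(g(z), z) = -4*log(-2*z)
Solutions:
 g(z) = C1 + 4*z*log(-z) + 4*z*(-1 + log(2))


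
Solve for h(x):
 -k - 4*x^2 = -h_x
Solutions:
 h(x) = C1 + k*x + 4*x^3/3


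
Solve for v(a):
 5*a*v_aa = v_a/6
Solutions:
 v(a) = C1 + C2*a^(31/30)


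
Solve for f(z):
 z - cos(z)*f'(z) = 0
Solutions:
 f(z) = C1 + Integral(z/cos(z), z)


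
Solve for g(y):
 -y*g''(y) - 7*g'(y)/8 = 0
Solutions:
 g(y) = C1 + C2*y^(1/8)


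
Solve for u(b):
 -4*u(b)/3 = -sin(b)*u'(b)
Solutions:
 u(b) = C1*(cos(b) - 1)^(2/3)/(cos(b) + 1)^(2/3)


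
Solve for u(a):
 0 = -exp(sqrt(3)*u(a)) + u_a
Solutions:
 u(a) = sqrt(3)*(2*log(-1/(C1 + a)) - log(3))/6


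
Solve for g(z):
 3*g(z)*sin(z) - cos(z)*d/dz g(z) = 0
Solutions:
 g(z) = C1/cos(z)^3


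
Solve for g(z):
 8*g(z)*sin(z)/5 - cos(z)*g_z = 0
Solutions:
 g(z) = C1/cos(z)^(8/5)


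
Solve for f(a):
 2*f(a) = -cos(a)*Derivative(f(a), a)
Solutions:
 f(a) = C1*(sin(a) - 1)/(sin(a) + 1)


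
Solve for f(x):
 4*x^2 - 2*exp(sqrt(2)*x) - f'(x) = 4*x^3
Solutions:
 f(x) = C1 - x^4 + 4*x^3/3 - sqrt(2)*exp(sqrt(2)*x)


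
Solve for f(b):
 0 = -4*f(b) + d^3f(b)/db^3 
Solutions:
 f(b) = C3*exp(2^(2/3)*b) + (C1*sin(2^(2/3)*sqrt(3)*b/2) + C2*cos(2^(2/3)*sqrt(3)*b/2))*exp(-2^(2/3)*b/2)


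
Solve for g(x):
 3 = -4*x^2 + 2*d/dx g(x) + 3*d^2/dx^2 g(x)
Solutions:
 g(x) = C1 + C2*exp(-2*x/3) + 2*x^3/3 - 3*x^2 + 21*x/2


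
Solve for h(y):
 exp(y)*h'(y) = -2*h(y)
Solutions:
 h(y) = C1*exp(2*exp(-y))


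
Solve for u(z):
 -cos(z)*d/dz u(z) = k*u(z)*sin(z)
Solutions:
 u(z) = C1*exp(k*log(cos(z)))


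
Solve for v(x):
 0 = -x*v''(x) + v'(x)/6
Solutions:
 v(x) = C1 + C2*x^(7/6)


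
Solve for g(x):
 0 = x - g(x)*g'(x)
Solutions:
 g(x) = -sqrt(C1 + x^2)
 g(x) = sqrt(C1 + x^2)


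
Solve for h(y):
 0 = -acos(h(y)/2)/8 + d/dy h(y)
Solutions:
 Integral(1/acos(_y/2), (_y, h(y))) = C1 + y/8


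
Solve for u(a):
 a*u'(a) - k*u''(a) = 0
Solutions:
 u(a) = C1 + C2*erf(sqrt(2)*a*sqrt(-1/k)/2)/sqrt(-1/k)


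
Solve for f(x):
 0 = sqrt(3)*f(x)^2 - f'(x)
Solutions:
 f(x) = -1/(C1 + sqrt(3)*x)


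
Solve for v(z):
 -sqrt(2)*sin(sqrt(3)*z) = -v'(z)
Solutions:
 v(z) = C1 - sqrt(6)*cos(sqrt(3)*z)/3


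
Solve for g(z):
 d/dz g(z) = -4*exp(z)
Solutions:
 g(z) = C1 - 4*exp(z)


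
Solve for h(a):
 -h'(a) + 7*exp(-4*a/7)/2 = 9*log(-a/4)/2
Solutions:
 h(a) = C1 - 9*a*log(-a)/2 + a*(9/2 + 9*log(2)) - 49*exp(-4*a/7)/8


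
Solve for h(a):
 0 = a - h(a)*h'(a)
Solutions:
 h(a) = -sqrt(C1 + a^2)
 h(a) = sqrt(C1 + a^2)


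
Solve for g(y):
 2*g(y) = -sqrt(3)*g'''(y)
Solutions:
 g(y) = C3*exp(-2^(1/3)*3^(5/6)*y/3) + (C1*sin(6^(1/3)*y/2) + C2*cos(6^(1/3)*y/2))*exp(2^(1/3)*3^(5/6)*y/6)


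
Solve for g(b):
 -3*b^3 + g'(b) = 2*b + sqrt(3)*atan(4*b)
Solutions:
 g(b) = C1 + 3*b^4/4 + b^2 + sqrt(3)*(b*atan(4*b) - log(16*b^2 + 1)/8)


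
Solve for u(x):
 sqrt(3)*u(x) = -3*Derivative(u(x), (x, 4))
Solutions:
 u(x) = (C1*sin(sqrt(2)*3^(7/8)*x/6) + C2*cos(sqrt(2)*3^(7/8)*x/6))*exp(-sqrt(2)*3^(7/8)*x/6) + (C3*sin(sqrt(2)*3^(7/8)*x/6) + C4*cos(sqrt(2)*3^(7/8)*x/6))*exp(sqrt(2)*3^(7/8)*x/6)


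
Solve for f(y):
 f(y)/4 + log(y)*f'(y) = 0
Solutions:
 f(y) = C1*exp(-li(y)/4)


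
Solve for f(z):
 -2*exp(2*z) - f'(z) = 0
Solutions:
 f(z) = C1 - exp(2*z)


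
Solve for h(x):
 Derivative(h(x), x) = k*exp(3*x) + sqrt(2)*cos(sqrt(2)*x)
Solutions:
 h(x) = C1 + k*exp(3*x)/3 + sin(sqrt(2)*x)


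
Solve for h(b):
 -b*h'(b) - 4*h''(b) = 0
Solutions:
 h(b) = C1 + C2*erf(sqrt(2)*b/4)
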